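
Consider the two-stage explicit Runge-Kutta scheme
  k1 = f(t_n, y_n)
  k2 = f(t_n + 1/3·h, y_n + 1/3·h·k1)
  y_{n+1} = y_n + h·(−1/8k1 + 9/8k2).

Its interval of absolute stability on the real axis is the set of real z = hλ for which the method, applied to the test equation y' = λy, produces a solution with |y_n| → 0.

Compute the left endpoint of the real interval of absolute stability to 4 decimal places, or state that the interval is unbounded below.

Test eqn y'=λy, z=hλ:
  k1=λy_n ⇒ h·k1=z·y_n;  k2=λ(1+1/3z)y_n ⇒ h·k2=z(1+1/3z)y_n
  y_{n+1}/y_n = 1 − 1/8z + 9/8z(1+1/3z) = 1 + z + 3/8z²
  R(z) = 1 + z + 3/8z².

Boundary: |R(x)|=1, x<0.
x=-0.83: |R|=0.4283
R=1: x+3/8x²=0 ⇒ x=−8/3=-2.6667; min R=1−1/(4·3/8)=0.3333>−1
Confirm numerically:
  x=-1.842: |R|=0.43036 <1
  x=-1.525: |R|=0.34711 <1
  x=-1.438: |R|=0.33744 <1
  x=-1.354: |R|=0.33349 <1
  x=-3.150: |R|=1.57094 >1
  x=-2.944: |R|=1.30618 >1
  x=-2.842: |R|=1.18686 >1
So |R|<1 on (-2.6667, 0).

left endpoint -2.6667.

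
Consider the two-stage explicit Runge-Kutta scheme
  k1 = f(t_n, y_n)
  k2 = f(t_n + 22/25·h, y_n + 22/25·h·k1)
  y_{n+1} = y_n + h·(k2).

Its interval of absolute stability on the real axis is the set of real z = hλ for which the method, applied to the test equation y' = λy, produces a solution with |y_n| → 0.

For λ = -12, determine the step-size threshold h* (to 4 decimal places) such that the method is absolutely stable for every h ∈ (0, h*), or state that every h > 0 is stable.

With y'=λy (z=hλ):
  k1=λy_n ⇒ h·k1=z·y_n;  k2=λ(1+22/25z)y_n ⇒ h·k2=z(1+22/25z)y_n
  y_{n+1}/y_n = 1 + z(1+22/25z) = 1 + z + 22/25z²
  so R(z) = 1 + z + 22/25z².

Solve |R(x)|<1 on ℝ⁻.
x=-0.54: |R|=0.7166
R=1: x+22/25x²=0 ⇒ x=−25/22=-1.1364; min R=1−1/(4·22/25)=0.7159>−1
Confirm numerically:
  x=-1.033: |R|=0.90604 <1
  x=-0.923: |R|=0.82670 <1
  x=-0.847: |R|=0.78432 <1
  x=-0.823: |R|=0.77305 <1
  x=-1.467: |R|=1.42684 >1
  x=-1.460: |R|=1.41581 >1
  x=-1.309: |R|=1.19886 >1
Interval (-1.1364, 0).

(-1.1364,0); λ=-12 ⇒ h* = (25/22)/12 = 0.0947.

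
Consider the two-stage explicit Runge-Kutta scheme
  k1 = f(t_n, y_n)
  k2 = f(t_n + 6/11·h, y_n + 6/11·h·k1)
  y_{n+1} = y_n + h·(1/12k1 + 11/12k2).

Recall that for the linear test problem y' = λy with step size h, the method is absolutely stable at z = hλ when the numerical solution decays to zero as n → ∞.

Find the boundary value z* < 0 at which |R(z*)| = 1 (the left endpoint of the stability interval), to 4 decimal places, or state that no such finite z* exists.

z* = -2.0000.

Test eqn y'=λy, z=hλ:
  k1=λy_n ⇒ h·k1=z·y_n;  k2=λ(1+6/11z)y_n ⇒ h·k2=z(1+6/11z)y_n
  y_{n+1}/y_n = 1 + 1/12z + 11/12z(1+6/11z) = 1 + z + 1/2z²
  so R(z) = 1 + z + 1/2z².

Find x<0 with |R(x)|<1.
x=-1.02: |R|=0.5002
R=1: x+1/2x²=0 ⇒ x=−2=-2.0000; min R=1−1/(4·1/2)=0.5000>−1
Confirm numerically:
  x=-1.711: |R|=0.75276 <1
  x=-1.653: |R|=0.71320 <1
  x=-1.636: |R|=0.70225 <1
  x=-1.594: |R|=0.67642 <1
  x=-2.236: |R|=1.26385 >1
  x=-2.030: |R|=1.03045 >1
Stable set (-2.0000, 0).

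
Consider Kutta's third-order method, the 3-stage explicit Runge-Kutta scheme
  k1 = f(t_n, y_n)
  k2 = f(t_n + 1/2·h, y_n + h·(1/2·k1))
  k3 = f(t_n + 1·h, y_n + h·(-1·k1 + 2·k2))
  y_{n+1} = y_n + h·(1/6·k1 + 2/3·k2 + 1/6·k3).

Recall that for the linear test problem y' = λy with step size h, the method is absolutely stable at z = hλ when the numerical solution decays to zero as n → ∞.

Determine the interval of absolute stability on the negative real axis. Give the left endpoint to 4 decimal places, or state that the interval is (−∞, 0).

z∈(-2.5127,0).

With y'=λy (z=hλ):
  order 3, 3-stage ⇒ R(z)=1+z+z^2/2+z^3/6
  (e.g. R(-0.35)=0.70410, |R|=0.70410)

Solve |R(x)|<1 on ℝ⁻.
x=-0.35: |R|=0.7041
|R(-2.77)|=1.4759 |R(-2.74)|=1.4147 |R(-0.72)|=0.4770
Bisect:
  x_lo=-3.3376 |R|=2.9643  x_hi=-0.1883 |R|=0.8283
  mid=-1.76292 |R|=0.12214 →hi
  mid=-2.55025 |R|=1.06274 →lo
  mid=-2.15659 |R|=0.50282 →hi
  mid=-2.35342 |R|=0.75656 →hi
  mid=-2.45184 |R|=0.90262 →hi
  mid=-2.50104 |R|=0.98087 →hi
  mid=-2.52565 |R|=1.02134 →lo
  mid=-2.51335 |R|=1.00099 →lo
  mid=-2.50720 |R|=0.99090 →hi
  ...
  [-2.51277,-2.51258] ⇒ x*=-2.5127
So |R|<1 on (-2.5127, 0).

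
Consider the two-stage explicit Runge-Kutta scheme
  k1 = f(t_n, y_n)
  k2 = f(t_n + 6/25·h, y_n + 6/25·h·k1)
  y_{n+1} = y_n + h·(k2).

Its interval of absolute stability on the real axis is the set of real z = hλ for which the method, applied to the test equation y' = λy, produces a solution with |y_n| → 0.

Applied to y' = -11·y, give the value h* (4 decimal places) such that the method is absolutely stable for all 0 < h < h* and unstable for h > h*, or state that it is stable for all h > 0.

With y'=λy (z=hλ):
  k1=λy_n ⇒ h·k1=z·y_n;  k2=λ(1+6/25z)y_n ⇒ h·k2=z(1+6/25z)y_n
  y_{n+1}/y_n = 1 + z(1+6/25z) = 1 + z + 6/25z²
  Hence R(z) = 1 + z + 6/25z².

Find x<0 with |R(x)|<1.
x=-1.22: |R|=0.1372
R=1: x+6/25x²=0 ⇒ x=−25/6=-4.1667; min R=1−1/(4·6/25)=-0.0417>−1
Confirm numerically:
  x=-4.139: |R|=0.97252 <1
  x=-3.946: |R|=0.79102 <1
  x=-3.320: |R|=0.32538 <1
  x=-4.296: |R|=1.13335 >1
  x=-4.250: |R|=1.08500 >1
So |R|<1 on (-4.1667, 0).

(-4.1667,0); λ=-11 ⇒ h* = (25/6)/11 = 0.3788.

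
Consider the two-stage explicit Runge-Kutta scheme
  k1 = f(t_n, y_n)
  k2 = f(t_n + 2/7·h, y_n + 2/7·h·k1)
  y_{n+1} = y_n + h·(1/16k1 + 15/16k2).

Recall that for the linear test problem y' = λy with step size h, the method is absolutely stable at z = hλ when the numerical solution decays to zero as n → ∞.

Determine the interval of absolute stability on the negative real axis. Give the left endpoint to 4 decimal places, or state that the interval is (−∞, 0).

(-3.7333, 0).

On y'=λy, z=hλ:
  k1=λy_n ⇒ h·k1=z·y_n;  k2=λ(1+2/7z)y_n ⇒ h·k2=z(1+2/7z)y_n
  y_{n+1}/y_n = 1 + 1/16z + 15/16z(1+2/7z) = 1 + z + 15/56z²
  ⇒ R(z) = 1 + z + 15/56z².

Boundary: |R(x)|=1, x<0.
x=-0.82: |R|=0.3601
R=1: x+15/56x²=0 ⇒ x=−56/15=-3.7333; min R=1−1/(4·15/56)=0.0667>−1
Confirm numerically:
  x=-3.193: |R|=0.53787 <1
  x=-2.711: |R|=0.25762 <1
  x=-2.347: |R|=0.12847 <1
  x=-1.560: |R|=0.09186 <1
  x=-4.099: |R|=1.40148 >1
  x=-3.798: |R|=1.06579 >1
So |R|<1 on (-3.7333, 0).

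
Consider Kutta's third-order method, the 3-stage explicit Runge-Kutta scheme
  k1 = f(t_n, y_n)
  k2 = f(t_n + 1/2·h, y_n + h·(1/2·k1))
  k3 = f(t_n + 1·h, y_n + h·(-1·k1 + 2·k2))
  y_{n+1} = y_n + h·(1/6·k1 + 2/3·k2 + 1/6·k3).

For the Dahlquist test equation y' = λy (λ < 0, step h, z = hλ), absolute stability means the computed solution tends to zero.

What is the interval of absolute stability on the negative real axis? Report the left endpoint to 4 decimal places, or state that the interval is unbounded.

With y'=λy (z=hλ):
  order 3, 3-stage ⇒ R(z)=1+z+z^2/2+z^3/6
  (e.g. R(-1.11)=0.27811, |R|=0.27811)

Boundary: |R(x)|=1, x<0.
x=-1.11: |R|=0.2781
|R(-2.04)|=0.3741 |R(-1.08)|=0.2932 |R(-0.68)|=0.4988
Bisect:
  x_lo=-2.8975 |R|=1.7541  x_hi=-0.3505 |R|=0.7038
  mid=-1.62400 |R|=0.01916 →hi
  mid=-2.26076 |R|=0.63104 →hi
  mid=-2.57914 |R|=1.11254 →lo
  mid=-2.41995 |R|=0.85380 →hi
  mid=-2.49954 |R|=0.97842 →hi
  mid=-2.53934 |R|=1.04426 →lo
  mid=-2.51944 |R|=1.01104 →lo
  ...
  [-2.51275,-2.51260] ⇒ x*=-2.5127
Interval (-2.5127, 0).

(-2.5127, 0).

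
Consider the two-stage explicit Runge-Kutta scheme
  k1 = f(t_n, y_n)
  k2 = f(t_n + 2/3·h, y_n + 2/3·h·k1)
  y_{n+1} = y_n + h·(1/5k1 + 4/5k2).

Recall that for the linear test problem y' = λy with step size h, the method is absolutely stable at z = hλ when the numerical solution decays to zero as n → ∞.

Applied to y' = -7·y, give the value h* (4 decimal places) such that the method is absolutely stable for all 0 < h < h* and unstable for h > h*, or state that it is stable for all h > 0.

(-1.8750,0); λ=-7 ⇒ h* = (15/8)/7 = 0.2679.

On y'=λy, z=hλ:
  k1=λy_n ⇒ h·k1=z·y_n;  k2=λ(1+2/3z)y_n ⇒ h·k2=z(1+2/3z)y_n
  y_{n+1}/y_n = 1 + 1/5z + 4/5z(1+2/3z) = 1 + z + 8/15z²
  so R(z) = 1 + z + 8/15z².

Boundary: |R(x)|=1, x<0.
x=-1.28: |R|=0.5938
R=1: x+8/15x²=0 ⇒ x=−15/8=-1.8750; min R=1−1/(4·8/15)=0.5312>−1
Confirm numerically:
  x=-1.386: |R|=0.63853 <1
  x=-1.145: |R|=0.55421 <1
  x=-1.096: |R|=0.54465 <1
  x=-0.988: |R|=0.53261 <1
  x=-2.471: |R|=1.78545 >1
  x=-2.348: |R|=1.59232 >1
  x=-2.201: |R|=1.38268 >1
Interval (-1.8750, 0).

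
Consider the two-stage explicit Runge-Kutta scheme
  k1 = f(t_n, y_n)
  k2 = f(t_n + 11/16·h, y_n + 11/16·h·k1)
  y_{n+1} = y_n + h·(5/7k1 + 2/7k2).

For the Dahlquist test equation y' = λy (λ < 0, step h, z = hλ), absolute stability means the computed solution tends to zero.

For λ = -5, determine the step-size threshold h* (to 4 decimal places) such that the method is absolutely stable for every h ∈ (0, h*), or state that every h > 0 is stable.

(-5.0909,0); λ=-5 ⇒ h* = (56/11)/5 = 1.0182.

On y'=λy, z=hλ:
  k1=λy_n ⇒ h·k1=z·y_n;  k2=λ(1+11/16z)y_n ⇒ h·k2=z(1+11/16z)y_n
  y_{n+1}/y_n = 1 + 5/7z + 2/7z(1+11/16z) = 1 + z + 11/56z²
  so R(z) = 1 + z + 11/56z².

Find x<0 with |R(x)|<1.
x=-0.76: |R|=0.3535
R=1: x+11/56x²=0 ⇒ x=−56/11=-5.0909; min R=1−1/(4·11/56)=-0.2727>−1
Confirm numerically:
  x=-4.006: |R|=0.14629 <1
  x=-2.926: |R|=0.24428 <1
  x=-2.473: |R|=0.27170 <1
  x=-5.520: |R|=1.46526 >1
  x=-5.325: |R|=1.24485 >1
So |R|<1 on (-5.0909, 0).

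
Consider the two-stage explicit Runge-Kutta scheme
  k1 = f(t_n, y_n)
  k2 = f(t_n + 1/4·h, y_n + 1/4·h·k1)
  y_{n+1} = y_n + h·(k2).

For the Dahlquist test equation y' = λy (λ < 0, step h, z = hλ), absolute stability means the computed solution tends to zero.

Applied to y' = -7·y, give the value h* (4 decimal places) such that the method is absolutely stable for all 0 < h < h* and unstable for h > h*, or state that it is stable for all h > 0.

(-4.0000,0); λ=-7 ⇒ h* = (4)/7 = 0.5714.

With y'=λy (z=hλ):
  k1=λy_n ⇒ h·k1=z·y_n;  k2=λ(1+1/4z)y_n ⇒ h·k2=z(1+1/4z)y_n
  y_{n+1}/y_n = 1 + z(1+1/4z) = 1 + z + 1/4z²
  Hence R(z) = 1 + z + 1/4z².

Need |R(x)|<1, x<0.
x=-1.57: |R|=0.0462
R=1: x+1/4x²=0 ⇒ x=−4=-4.0000; min R=1−1/(4·1/4)=0.0000>−1
Confirm numerically:
  x=-3.910: |R|=0.91203 <1
  x=-3.128: |R|=0.31810 <1
  x=-2.210: |R|=0.01102 <1
  x=-4.503: |R|=1.56625 >1
  x=-4.211: |R|=1.22213 >1
  x=-4.040: |R|=1.04040 >1
Stable set (-4.0000, 0).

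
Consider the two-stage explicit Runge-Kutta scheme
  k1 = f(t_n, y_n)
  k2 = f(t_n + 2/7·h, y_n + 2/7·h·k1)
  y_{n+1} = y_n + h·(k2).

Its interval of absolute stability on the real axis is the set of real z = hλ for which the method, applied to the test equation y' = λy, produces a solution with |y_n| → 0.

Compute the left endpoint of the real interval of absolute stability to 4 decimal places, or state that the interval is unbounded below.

With y'=λy (z=hλ):
  k1=λy_n ⇒ h·k1=z·y_n;  k2=λ(1+2/7z)y_n ⇒ h·k2=z(1+2/7z)y_n
  y_{n+1}/y_n = 1 + z(1+2/7z) = 1 + z + 2/7z²
  so R(z) = 1 + z + 2/7z².

Find x<0 with |R(x)|<1.
x=-1.54: |R|=0.1376
R=1: x+2/7x²=0 ⇒ x=−7/2=-3.5000; min R=1−1/(4·2/7)=0.1250>−1
Confirm numerically:
  x=-3.096: |R|=0.64263 <1
  x=-2.145: |R|=0.16958 <1
  x=-2.057: |R|=0.15193 <1
  x=-3.779: |R|=1.30124 >1
  x=-3.776: |R|=1.29776 >1
Interval (-3.5000, 0).

z* = -3.5000.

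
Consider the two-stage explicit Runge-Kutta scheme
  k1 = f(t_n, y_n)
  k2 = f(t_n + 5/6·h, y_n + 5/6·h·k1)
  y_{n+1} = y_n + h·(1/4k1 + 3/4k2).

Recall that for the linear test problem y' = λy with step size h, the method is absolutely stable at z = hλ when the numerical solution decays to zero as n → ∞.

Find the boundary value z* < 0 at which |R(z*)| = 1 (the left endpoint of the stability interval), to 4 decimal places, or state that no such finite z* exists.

On y'=λy, z=hλ:
  k1=λy_n ⇒ h·k1=z·y_n;  k2=λ(1+5/6z)y_n ⇒ h·k2=z(1+5/6z)y_n
  y_{n+1}/y_n = 1 + 1/4z + 3/4z(1+5/6z) = 1 + z + 5/8z²
  so R(z) = 1 + z + 5/8z².

Boundary: |R(x)|=1, x<0.
x=-1.37: |R|=0.8031
R=1: x+5/8x²=0 ⇒ x=−8/5=-1.6000; min R=1−1/(4·5/8)=0.6000>−1
Confirm numerically:
  x=-1.224: |R|=0.71236 <1
  x=-1.070: |R|=0.64556 <1
  x=-0.946: |R|=0.61332 <1
  x=-0.780: |R|=0.60025 <1
  x=-1.899: |R|=1.35488 >1
  x=-1.794: |R|=1.21752 >1
Stable set (-1.6000, 0).

z* = -1.6000.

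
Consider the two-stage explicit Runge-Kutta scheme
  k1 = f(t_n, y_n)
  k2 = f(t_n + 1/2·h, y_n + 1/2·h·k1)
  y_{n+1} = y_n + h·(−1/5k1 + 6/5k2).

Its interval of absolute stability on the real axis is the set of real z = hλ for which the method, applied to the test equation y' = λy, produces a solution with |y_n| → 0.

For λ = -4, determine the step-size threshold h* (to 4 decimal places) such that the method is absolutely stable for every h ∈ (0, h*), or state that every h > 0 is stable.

Test eqn y'=λy, z=hλ:
  k1=λy_n ⇒ h·k1=z·y_n;  k2=λ(1+1/2z)y_n ⇒ h·k2=z(1+1/2z)y_n
  y_{n+1}/y_n = 1 − 1/5z + 6/5z(1+1/2z) = 1 + z + 3/5z²
  ⇒ R(z) = 1 + z + 3/5z².

Solve |R(x)|<1 on ℝ⁻.
x=-0.91: |R|=0.5869
R=1: x+3/5x²=0 ⇒ x=−5/3=-1.6667; min R=1−1/(4·3/5)=0.5833>−1
Confirm numerically:
  x=-1.361: |R|=0.75039 <1
  x=-1.062: |R|=0.61471 <1
  x=-1.023: |R|=0.60492 <1
  x=-0.873: |R|=0.58428 <1
  x=-2.240: |R|=1.77056 >1
  x=-2.150: |R|=1.62350 >1
Interval (-1.6667, 0).

(-1.6667,0); λ=-4 ⇒ h* = (5/3)/4 = 0.4167.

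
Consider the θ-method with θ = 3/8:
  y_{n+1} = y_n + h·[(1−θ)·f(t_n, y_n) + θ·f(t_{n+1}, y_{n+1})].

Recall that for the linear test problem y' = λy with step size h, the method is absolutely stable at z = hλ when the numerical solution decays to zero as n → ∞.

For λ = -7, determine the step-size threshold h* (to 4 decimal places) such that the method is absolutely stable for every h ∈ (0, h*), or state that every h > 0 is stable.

(-8.0000,0); λ=-7 ⇒ h* = (8)/7 = 1.1429.

With y'=λy (z=hλ):
  y_{n+1} = y_n + z·[5/8·y_n + 3/8·y_{n+1}] ⇒ (1 − 3/8z)y_{n+1} = (1 + 5/8z)y_n
  Hence R(z) = (1 + 5/8z)/(1 − 3/8z).

Need |R(x)|<1, x<0.
x=-1.2: |R|=0.1724
R=−1: 1+5/8x = −1+3/8x ⇒ -1/4x=2 ⇒ x=2/(-1/4)=-8.0000
Confirm numerically:
  x=-6.298: |R|=0.87343 <1
  x=-5.796: |R|=0.82637 <1
  x=-5.178: |R|=0.76018 <1
  x=-8.146: |R|=1.00900 >1
  x=-8.128: |R|=1.00791 >1
  x=-8.039: |R|=1.00243 >1
So |R|<1 on (-8.0000, 0).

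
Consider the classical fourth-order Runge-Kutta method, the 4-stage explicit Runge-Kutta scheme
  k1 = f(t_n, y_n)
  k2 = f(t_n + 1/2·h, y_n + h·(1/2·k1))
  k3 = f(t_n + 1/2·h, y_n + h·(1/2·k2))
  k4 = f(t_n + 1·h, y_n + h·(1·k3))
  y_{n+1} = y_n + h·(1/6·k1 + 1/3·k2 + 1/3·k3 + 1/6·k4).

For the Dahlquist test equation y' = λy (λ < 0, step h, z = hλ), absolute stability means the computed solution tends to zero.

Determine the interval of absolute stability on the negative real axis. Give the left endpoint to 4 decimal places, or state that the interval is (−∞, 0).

Test eqn y'=λy, z=hλ:
  order 4, 4-stage ⇒ R(z)=1+z+z^2/2+z^3/6+z^4/24
  (e.g. R(-1.48)=0.27481, |R|=0.27481)

Boundary: |R(x)|=1, x<0.
x=-1.48: |R|=0.2748
|R(-2.62)|=0.7781 |R(-2.47)|=0.6198 |R(-2.06)|=0.3552
Bisect:
  x_lo=-3.6331 |R|=3.2335  x_hi=-0.3275 |R|=0.7208
  mid=-1.98029 |R|=0.32696 →hi
  mid=-2.80670 |R|=1.03275 →lo
  mid=-2.39349 |R|=0.55307 →hi
  mid=-2.60010 |R|=0.75484 →hi
  mid=-2.70340 |R|=0.88338 →hi
  mid=-2.75505 |R|=0.95535 →hi
  mid=-2.78087 |R|=0.99335 →hi
  mid=-2.79378 |R|=1.01288 →lo
  mid=-2.78733 |R|=1.00307 →lo
  ...
  [-2.78531,-2.78511] ⇒ x*=-2.7853
Stable set (-2.7853, 0).

(-2.7853, 0).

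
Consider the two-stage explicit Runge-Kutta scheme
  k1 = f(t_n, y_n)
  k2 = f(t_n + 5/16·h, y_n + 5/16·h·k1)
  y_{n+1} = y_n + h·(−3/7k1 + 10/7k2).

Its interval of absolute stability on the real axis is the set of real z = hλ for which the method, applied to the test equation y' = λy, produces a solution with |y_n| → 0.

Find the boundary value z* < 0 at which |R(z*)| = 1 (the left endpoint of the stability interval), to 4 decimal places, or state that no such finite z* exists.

z* = -2.2400.

Test eqn y'=λy, z=hλ:
  k1=λy_n ⇒ h·k1=z·y_n;  k2=λ(1+5/16z)y_n ⇒ h·k2=z(1+5/16z)y_n
  y_{n+1}/y_n = 1 − 3/7z + 10/7z(1+5/16z) = 1 + z + 25/56z²
  so R(z) = 1 + z + 25/56z².

Solve |R(x)|<1 on ℝ⁻.
x=-0.56: |R|=0.5800
R=1: x+25/56x²=0 ⇒ x=−56/25=-2.2400; min R=1−1/(4·25/56)=0.4400>−1
Confirm numerically:
  x=-2.109: |R|=0.87666 <1
  x=-1.520: |R|=0.51143 <1
  x=-1.227: |R|=0.44511 <1
  x=-2.549: |R|=1.35163 >1
  x=-2.315: |R|=1.07751 >1
Interval (-2.2400, 0).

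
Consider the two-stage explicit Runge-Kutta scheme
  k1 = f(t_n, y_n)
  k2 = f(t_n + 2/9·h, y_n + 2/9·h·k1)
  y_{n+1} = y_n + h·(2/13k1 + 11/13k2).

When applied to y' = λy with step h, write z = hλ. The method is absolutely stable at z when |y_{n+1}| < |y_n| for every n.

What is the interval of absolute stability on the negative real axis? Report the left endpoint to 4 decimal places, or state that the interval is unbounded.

Test eqn y'=λy, z=hλ:
  k1=λy_n ⇒ h·k1=z·y_n;  k2=λ(1+2/9z)y_n ⇒ h·k2=z(1+2/9z)y_n
  y_{n+1}/y_n = 1 + 2/13z + 11/13z(1+2/9z) = 1 + z + 22/117z²
  Hence R(z) = 1 + z + 22/117z².

Find x<0 with |R(x)|<1.
x=-0.86: |R|=0.2791
R=1: x+22/117x²=0 ⇒ x=−117/22=-5.3182; min R=1−1/(4·22/117)=-0.3295>−1
Confirm numerically:
  x=-4.661: |R|=0.42403 <1
  x=-4.432: |R|=0.26148 <1
  x=-4.335: |R|=0.19858 <1
  x=-4.316: |R|=0.18667 <1
  x=-5.860: |R|=1.59702 >1
  x=-5.617: |R|=1.31561 >1
So |R|<1 on (-5.3182, 0).

z∈(-5.3182,0).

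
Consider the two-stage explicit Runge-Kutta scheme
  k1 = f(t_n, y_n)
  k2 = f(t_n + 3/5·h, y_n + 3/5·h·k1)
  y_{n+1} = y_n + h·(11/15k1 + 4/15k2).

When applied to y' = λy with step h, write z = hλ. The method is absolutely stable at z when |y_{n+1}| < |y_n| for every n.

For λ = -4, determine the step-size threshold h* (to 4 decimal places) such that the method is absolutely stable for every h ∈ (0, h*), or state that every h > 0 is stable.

Set f=λy, z=hλ:
  k1=λy_n ⇒ h·k1=z·y_n;  k2=λ(1+3/5z)y_n ⇒ h·k2=z(1+3/5z)y_n
  y_{n+1}/y_n = 1 + 11/15z + 4/15z(1+3/5z) = 1 + z + 4/25z²
  so R(z) = 1 + z + 4/25z².

Need |R(x)|<1, x<0.
x=-0.46: |R|=0.5739
R=1: x+4/25x²=0 ⇒ x=−25/4=-6.2500; min R=1−1/(4·4/25)=-0.5625>−1
Confirm numerically:
  x=-4.903: |R|=0.05669 <1
  x=-4.003: |R|=0.43916 <1
  x=-3.988: |R|=0.44334 <1
  x=-3.678: |R|=0.51357 <1
  x=-6.434: |R|=1.18942 >1
  x=-6.327: |R|=1.07795 >1
Interval (-6.2500, 0).

(-6.2500,0); λ=-4 ⇒ h* = (25/4)/4 = 1.5625.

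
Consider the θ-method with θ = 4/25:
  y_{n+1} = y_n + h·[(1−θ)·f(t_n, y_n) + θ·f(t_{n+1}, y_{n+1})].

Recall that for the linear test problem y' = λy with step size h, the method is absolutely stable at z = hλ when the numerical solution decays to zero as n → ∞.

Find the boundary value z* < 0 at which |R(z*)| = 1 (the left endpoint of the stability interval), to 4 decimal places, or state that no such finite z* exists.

With y'=λy (z=hλ):
  y_{n+1} = y_n + z·[21/25·y_n + 4/25·y_{n+1}] ⇒ (1 − 4/25z)y_{n+1} = (1 + 21/25z)y_n
  R(z) = (1 + 21/25z)/(1 − 4/25z).

Solve |R(x)|<1 on ℝ⁻.
x=-0.42: |R|=0.6064
R=−1: 1+21/25x = −1+4/25x ⇒ -17/25x=2 ⇒ x=2/(-17/25)=-2.9412
Confirm numerically:
  x=-2.836: |R|=0.95080 <1
  x=-2.586: |R|=0.82916 <1
  x=-2.197: |R|=0.62558 <1
  x=-1.698: |R|=0.33524 <1
  x=-3.495: |R|=1.24153 >1
  x=-3.335: |R|=1.17462 >1
  x=-3.190: |R|=1.11202 >1
So |R|<1 on (-2.9412, 0).

z* = -2.9412.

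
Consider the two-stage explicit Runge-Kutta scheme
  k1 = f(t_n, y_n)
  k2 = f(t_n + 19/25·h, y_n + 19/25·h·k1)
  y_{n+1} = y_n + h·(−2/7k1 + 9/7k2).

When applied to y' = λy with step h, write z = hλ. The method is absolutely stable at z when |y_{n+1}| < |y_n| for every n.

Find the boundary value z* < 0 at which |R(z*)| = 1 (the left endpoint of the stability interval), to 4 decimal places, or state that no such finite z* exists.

left endpoint -1.0234.

On y'=λy, z=hλ:
  k1=λy_n ⇒ h·k1=z·y_n;  k2=λ(1+19/25z)y_n ⇒ h·k2=z(1+19/25z)y_n
  y_{n+1}/y_n = 1 − 2/7z + 9/7z(1+19/25z) = 1 + z + 171/175z²
  R(z) = 1 + z + 171/175z².

Find x<0 with |R(x)|<1.
x=-0.95: |R|=0.9319
R=1: x+171/175x²=0 ⇒ x=−175/171=-1.0234; min R=1−1/(4·171/175)=0.7442>−1
Confirm numerically:
  x=-0.971: |R|=0.95029 <1
  x=-0.856: |R|=0.85999 <1
  x=-0.612: |R|=0.75398 <1
  x=-0.420: |R|=0.75237 <1
  x=-1.546: |R|=1.78948 >1
  x=-1.273: |R|=1.31049 >1
  x=-1.137: |R|=1.12622 >1
So |R|<1 on (-1.0234, 0).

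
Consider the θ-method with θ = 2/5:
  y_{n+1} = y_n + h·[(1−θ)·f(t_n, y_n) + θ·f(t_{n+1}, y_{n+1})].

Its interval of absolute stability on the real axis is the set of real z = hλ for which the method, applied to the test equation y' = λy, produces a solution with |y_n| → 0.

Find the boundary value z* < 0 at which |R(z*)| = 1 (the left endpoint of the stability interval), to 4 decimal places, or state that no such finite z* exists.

z* = -10.0000.

Set f=λy, z=hλ:
  y_{n+1} = y_n + z·[3/5·y_n + 2/5·y_{n+1}] ⇒ (1 − 2/5z)y_{n+1} = (1 + 3/5z)y_n
  R(z) = (1 + 3/5z)/(1 − 2/5z).

Boundary: |R(x)|=1, x<0.
x=-0.99: |R|=0.2908
R=−1: 1+3/5x = −1+2/5x ⇒ -1/5x=2 ⇒ x=2/(-1/5)=-10.0000
Confirm numerically:
  x=-7.947: |R|=0.90174 <1
  x=-7.793: |R|=0.89279 <1
  x=-5.816: |R|=0.74844 <1
  x=-5.182: |R|=0.68641 <1
  x=-10.556: |R|=1.02129 >1
  x=-10.345: |R|=1.01343 >1
  x=-10.305: |R|=1.01191 >1
Stable set (-10.0000, 0).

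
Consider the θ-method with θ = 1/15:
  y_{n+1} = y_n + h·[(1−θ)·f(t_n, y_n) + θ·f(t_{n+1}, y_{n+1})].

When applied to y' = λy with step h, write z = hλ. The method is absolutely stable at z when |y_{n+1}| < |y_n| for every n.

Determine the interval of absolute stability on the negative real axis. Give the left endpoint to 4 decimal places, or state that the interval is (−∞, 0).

z∈(-2.3077,0).

Test eqn y'=λy, z=hλ:
  y_{n+1} = y_n + z·[14/15·y_n + 1/15·y_{n+1}] ⇒ (1 − 1/15z)y_{n+1} = (1 + 14/15z)y_n
  R(z) = (1 + 14/15z)/(1 − 1/15z).

Need |R(x)|<1, x<0.
x=-1.69: |R|=0.5189
R=−1: 1+14/15x = −1+1/15x ⇒ -13/15x=2 ⇒ x=2/(-13/15)=-2.3077
Confirm numerically:
  x=-2.038: |R|=0.79422 <1
  x=-1.355: |R|=0.24274 <1
  x=-1.232: |R|=0.13849 <1
  x=-2.610: |R|=1.22317 >1
  x=-2.350: |R|=1.03170 >1
Interval (-2.3077, 0).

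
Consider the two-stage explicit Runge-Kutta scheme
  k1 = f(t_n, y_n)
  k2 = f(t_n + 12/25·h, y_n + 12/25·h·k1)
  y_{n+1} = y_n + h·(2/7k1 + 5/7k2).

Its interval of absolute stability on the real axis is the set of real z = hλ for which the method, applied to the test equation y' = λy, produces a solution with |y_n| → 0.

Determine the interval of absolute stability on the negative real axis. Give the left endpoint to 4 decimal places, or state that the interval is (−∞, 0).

On y'=λy, z=hλ:
  k1=λy_n ⇒ h·k1=z·y_n;  k2=λ(1+12/25z)y_n ⇒ h·k2=z(1+12/25z)y_n
  y_{n+1}/y_n = 1 + 2/7z + 5/7z(1+12/25z) = 1 + z + 12/35z²
  R(z) = 1 + z + 12/35z².

Solve |R(x)|<1 on ℝ⁻.
x=-1.67: |R|=0.2862
R=1: x+12/35x²=0 ⇒ x=−35/12=-2.9167; min R=1−1/(4·12/35)=0.2708>−1
Confirm numerically:
  x=-2.872: |R|=0.95602 <1
  x=-2.294: |R|=0.51026 <1
  x=-1.539: |R|=0.27306 <1
  x=-1.439: |R|=0.27096 <1
  x=-3.482: |R|=1.67491 >1
  x=-3.054: |R|=1.14380 >1
  x=-3.046: |R|=1.13507 >1
Interval (-2.9167, 0).

z∈(-2.9167,0).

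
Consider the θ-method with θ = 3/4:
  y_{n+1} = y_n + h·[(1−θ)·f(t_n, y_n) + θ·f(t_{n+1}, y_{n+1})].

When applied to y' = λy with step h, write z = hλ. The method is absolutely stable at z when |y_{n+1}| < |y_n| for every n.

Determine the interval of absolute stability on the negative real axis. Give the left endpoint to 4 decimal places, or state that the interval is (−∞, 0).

Set f=λy, z=hλ:
  y_{n+1} = y_n + z·[1/4·y_n + 3/4·y_{n+1}] ⇒ (1 − 3/4z)y_{n+1} = (1 + 1/4z)y_n
  ⇒ R(z) = (1 + 1/4z)/(1 − 3/4z).

Solve |R(x)|<1 on ℝ⁻.
x=-1.12: |R|=0.3913
x=-2: |R|=0.2000
x=-10: |R|=0.1765
x=-100: |R|=0.3158
θ=3/4≥1/2 ⇒ |1+1/4x|<|1−3/4x| ∀x<0 ⇒ interval (−∞,0).

(−∞, 0) — no finite endpoint.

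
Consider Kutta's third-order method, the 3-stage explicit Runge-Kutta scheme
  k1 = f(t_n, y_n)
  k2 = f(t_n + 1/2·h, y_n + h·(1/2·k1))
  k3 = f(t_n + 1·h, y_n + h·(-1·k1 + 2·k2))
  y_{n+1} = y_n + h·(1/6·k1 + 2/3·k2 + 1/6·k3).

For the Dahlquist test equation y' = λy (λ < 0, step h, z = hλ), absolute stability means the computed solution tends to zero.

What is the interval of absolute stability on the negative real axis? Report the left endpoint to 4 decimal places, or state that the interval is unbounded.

(-2.5127, 0).

On y'=λy, z=hλ:
  order 3, 3-stage ⇒ R(z)=1+z+z^2/2+z^3/6
  (e.g. R(-1.03)=0.31833, |R|=0.31833)

Boundary: |R(x)|=1, x<0.
x=-1.03: |R|=0.3183
|R(-2.37)|=0.7802 |R(-1.52)|=0.0499 |R(-0.79)|=0.4399
Bisect:
  x_lo=-2.9384 |R|=1.8497  x_hi=-0.3534 |R|=0.7017
  mid=-1.64588 |R|=0.03451 →hi
  mid=-2.29212 |R|=0.67228 →hi
  mid=-2.61524 |R|=1.17666 →lo
  mid=-2.45368 |R|=0.90549 →hi
  mid=-2.53446 |R|=1.03607 →lo
  mid=-2.49407 |R|=0.96956 →hi
  mid=-2.51427 |R|=1.00251 →lo
  mid=-2.50417 |R|=0.98596 →hi
  mid=-2.50922 |R|=0.99421 →hi
  ...
  [-2.51285,-2.51269] ⇒ x*=-2.5127
Stable set (-2.5127, 0).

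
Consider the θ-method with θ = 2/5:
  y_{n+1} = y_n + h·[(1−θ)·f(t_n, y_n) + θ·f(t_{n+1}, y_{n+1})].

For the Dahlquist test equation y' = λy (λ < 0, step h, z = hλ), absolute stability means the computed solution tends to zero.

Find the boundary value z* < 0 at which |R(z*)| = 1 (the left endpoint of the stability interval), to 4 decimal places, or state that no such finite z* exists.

Set f=λy, z=hλ:
  y_{n+1} = y_n + z·[3/5·y_n + 2/5·y_{n+1}] ⇒ (1 − 2/5z)y_{n+1} = (1 + 3/5z)y_n
  Hence R(z) = (1 + 3/5z)/(1 − 2/5z).

Need |R(x)|<1, x<0.
x=-1.11: |R|=0.2313
R=−1: 1+3/5x = −1+2/5x ⇒ -1/5x=2 ⇒ x=2/(-1/5)=-10.0000
Confirm numerically:
  x=-9.881: |R|=0.99519 <1
  x=-9.584: |R|=0.98279 <1
  x=-8.938: |R|=0.95358 <1
  x=-6.715: |R|=0.82176 <1
  x=-10.435: |R|=1.01681 >1
  x=-10.350: |R|=1.01362 >1
  x=-10.143: |R|=1.00566 >1
So |R|<1 on (-10.0000, 0).

z* = -10.0000.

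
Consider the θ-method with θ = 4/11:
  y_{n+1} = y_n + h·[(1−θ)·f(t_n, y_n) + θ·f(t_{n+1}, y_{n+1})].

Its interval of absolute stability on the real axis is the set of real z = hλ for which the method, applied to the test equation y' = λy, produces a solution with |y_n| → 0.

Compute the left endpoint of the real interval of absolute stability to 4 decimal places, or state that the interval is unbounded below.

left endpoint -7.3333.

With y'=λy (z=hλ):
  y_{n+1} = y_n + z·[7/11·y_n + 4/11·y_{n+1}] ⇒ (1 − 4/11z)y_{n+1} = (1 + 7/11z)y_n
  ⇒ R(z) = (1 + 7/11z)/(1 − 4/11z).

Boundary: |R(x)|=1, x<0.
x=-1.02: |R|=0.2560
R=−1: 1+7/11x = −1+4/11x ⇒ -3/11x=2 ⇒ x=2/(-3/11)=-7.3333
Confirm numerically:
  x=-6.912: |R|=0.96729 <1
  x=-6.421: |R|=0.92539 <1
  x=-5.229: |R|=0.80220 <1
  x=-4.651: |R|=0.72818 <1
  x=-7.688: |R|=1.02548 >1
  x=-7.541: |R|=1.01513 >1
  x=-7.382: |R|=1.00360 >1
So |R|<1 on (-7.3333, 0).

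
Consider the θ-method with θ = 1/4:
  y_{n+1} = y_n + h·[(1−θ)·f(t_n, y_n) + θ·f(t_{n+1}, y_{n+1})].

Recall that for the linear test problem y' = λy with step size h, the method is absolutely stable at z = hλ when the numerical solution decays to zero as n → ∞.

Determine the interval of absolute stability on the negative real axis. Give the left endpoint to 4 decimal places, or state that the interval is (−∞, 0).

Test eqn y'=λy, z=hλ:
  y_{n+1} = y_n + z·[3/4·y_n + 1/4·y_{n+1}] ⇒ (1 − 1/4z)y_{n+1} = (1 + 3/4z)y_n
  so R(z) = (1 + 3/4z)/(1 − 1/4z).

Need |R(x)|<1, x<0.
x=-1.26: |R|=0.0418
R=−1: 1+3/4x = −1+1/4x ⇒ -1/2x=2 ⇒ x=2/(-1/2)=-4.0000
Confirm numerically:
  x=-3.540: |R|=0.87798 <1
  x=-2.839: |R|=0.66048 <1
  x=-2.732: |R|=0.62329 <1
  x=-2.330: |R|=0.47235 <1
  x=-4.586: |R|=1.13650 >1
  x=-4.530: |R|=1.12427 >1
  x=-4.080: |R|=1.01980 >1
Stable set (-4.0000, 0).

z∈(-4.0000,0).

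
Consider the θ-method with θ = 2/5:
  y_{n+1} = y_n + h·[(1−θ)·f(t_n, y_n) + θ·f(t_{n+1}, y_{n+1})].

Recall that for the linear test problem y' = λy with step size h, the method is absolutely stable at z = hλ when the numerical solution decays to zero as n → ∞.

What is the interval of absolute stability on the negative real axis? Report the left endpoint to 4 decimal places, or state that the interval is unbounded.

(-10.0000, 0).

Set f=λy, z=hλ:
  y_{n+1} = y_n + z·[3/5·y_n + 2/5·y_{n+1}] ⇒ (1 − 2/5z)y_{n+1} = (1 + 3/5z)y_n
  ⇒ R(z) = (1 + 3/5z)/(1 − 2/5z).

Solve |R(x)|<1 on ℝ⁻.
x=-0.57: |R|=0.5358
R=−1: 1+3/5x = −1+2/5x ⇒ -1/5x=2 ⇒ x=2/(-1/5)=-10.0000
Confirm numerically:
  x=-9.572: |R|=0.98227 <1
  x=-9.075: |R|=0.96004 <1
  x=-6.659: |R|=0.81761 <1
  x=-10.162: |R|=1.00640 >1
  x=-10.119: |R|=1.00472 >1
Stable set (-10.0000, 0).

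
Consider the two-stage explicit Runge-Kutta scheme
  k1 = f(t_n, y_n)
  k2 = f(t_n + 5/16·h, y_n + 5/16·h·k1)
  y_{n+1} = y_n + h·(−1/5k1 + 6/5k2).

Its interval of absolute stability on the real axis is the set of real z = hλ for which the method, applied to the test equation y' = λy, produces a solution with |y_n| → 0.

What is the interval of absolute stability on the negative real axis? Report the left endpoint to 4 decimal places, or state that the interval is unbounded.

Set f=λy, z=hλ:
  k1=λy_n ⇒ h·k1=z·y_n;  k2=λ(1+5/16z)y_n ⇒ h·k2=z(1+5/16z)y_n
  y_{n+1}/y_n = 1 − 1/5z + 6/5z(1+5/16z) = 1 + z + 3/8z²
  so R(z) = 1 + z + 3/8z².

Find x<0 with |R(x)|<1.
x=-0.47: |R|=0.6128
R=1: x+3/8x²=0 ⇒ x=−8/3=-2.6667; min R=1−1/(4·3/8)=0.3333>−1
Confirm numerically:
  x=-1.698: |R|=0.38320 <1
  x=-1.335: |R|=0.33333 <1
  x=-1.229: |R|=0.33742 <1
  x=-3.159: |R|=1.58323 >1
  x=-2.819: |R|=1.16104 >1
  x=-2.785: |R|=1.12358 >1
Stable set (-2.6667, 0).

(-2.6667, 0).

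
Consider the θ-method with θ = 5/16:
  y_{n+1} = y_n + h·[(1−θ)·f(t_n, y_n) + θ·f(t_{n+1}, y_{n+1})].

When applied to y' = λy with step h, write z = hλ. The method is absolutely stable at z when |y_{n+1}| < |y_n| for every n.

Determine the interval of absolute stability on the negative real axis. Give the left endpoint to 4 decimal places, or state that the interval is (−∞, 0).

z∈(-5.3333,0).

Test eqn y'=λy, z=hλ:
  y_{n+1} = y_n + z·[11/16·y_n + 5/16·y_{n+1}] ⇒ (1 − 5/16z)y_{n+1} = (1 + 11/16z)y_n
  Hence R(z) = (1 + 11/16z)/(1 − 5/16z).

Solve |R(x)|<1 on ℝ⁻.
x=-1.49: |R|=0.0166
R=−1: 1+11/16x = −1+5/16x ⇒ -3/8x=2 ⇒ x=2/(-3/8)=-5.3333
Confirm numerically:
  x=-4.810: |R|=0.92160 <1
  x=-4.790: |R|=0.91840 <1
  x=-4.377: |R|=0.84854 <1
  x=-5.707: |R|=1.05034 >1
  x=-5.619: |R|=1.03887 >1
  x=-5.529: |R|=1.02690 >1
So |R|<1 on (-5.3333, 0).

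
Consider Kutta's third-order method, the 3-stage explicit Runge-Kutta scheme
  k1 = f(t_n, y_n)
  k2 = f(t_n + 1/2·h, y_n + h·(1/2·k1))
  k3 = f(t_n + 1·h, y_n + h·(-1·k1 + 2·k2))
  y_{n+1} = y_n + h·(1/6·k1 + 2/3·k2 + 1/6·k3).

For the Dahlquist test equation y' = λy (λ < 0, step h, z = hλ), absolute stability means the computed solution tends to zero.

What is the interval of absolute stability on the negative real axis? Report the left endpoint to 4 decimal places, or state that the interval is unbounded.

With y'=λy (z=hλ):
  order 3, 3-stage ⇒ R(z)=1+z+z^2/2+z^3/6
  (e.g. R(-0.68)=0.49879, |R|=0.49879)

Find x<0 with |R(x)|<1.
x=-0.68: |R|=0.4988
|R(-2.25)|=0.6172 |R(-2.22)|=0.5793 |R(-1.16)|=0.2527
Bisect:
  x_lo=-2.9137 |R|=1.7916  x_hi=-0.2645 |R|=0.7674
  mid=-1.58910 |R|=0.00471 →hi
  mid=-2.25140 |R|=0.61898 →hi
  mid=-2.58255 |R|=1.11851 →lo
  mid=-2.41697 |R|=0.84932 →hi
  mid=-2.49976 |R|=0.97878 →hi
  mid=-2.54115 |R|=1.04732 →lo
  mid=-2.52046 |R|=1.01272 →lo
  ...
  [-2.51286,-2.51270] ⇒ x*=-2.5127
Interval (-2.5127, 0).

z∈(-2.5127,0).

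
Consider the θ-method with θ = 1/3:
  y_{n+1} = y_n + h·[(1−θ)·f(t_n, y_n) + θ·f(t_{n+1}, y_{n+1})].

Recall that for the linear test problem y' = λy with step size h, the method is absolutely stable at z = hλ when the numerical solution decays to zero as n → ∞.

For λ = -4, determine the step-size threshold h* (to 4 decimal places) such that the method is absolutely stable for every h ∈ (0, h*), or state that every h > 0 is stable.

Test eqn y'=λy, z=hλ:
  y_{n+1} = y_n + z·[2/3·y_n + 1/3·y_{n+1}] ⇒ (1 − 1/3z)y_{n+1} = (1 + 2/3z)y_n
  ⇒ R(z) = (1 + 2/3z)/(1 − 1/3z).

Find x<0 with |R(x)|<1.
x=-1.05: |R|=0.2222
R=−1: 1+2/3x = −1+1/3x ⇒ -1/3x=2 ⇒ x=2/(-1/3)=-6.0000
Confirm numerically:
  x=-5.866: |R|=0.98489 <1
  x=-5.517: |R|=0.94329 <1
  x=-3.965: |R|=0.70782 <1
  x=-2.589: |R|=0.38969 <1
  x=-6.594: |R|=1.06191 >1
  x=-6.480: |R|=1.05063 >1
  x=-6.191: |R|=1.02078 >1
Interval (-6.0000, 0).

(-6.0000,0); λ=-4 ⇒ h* = (6)/4 = 1.5000.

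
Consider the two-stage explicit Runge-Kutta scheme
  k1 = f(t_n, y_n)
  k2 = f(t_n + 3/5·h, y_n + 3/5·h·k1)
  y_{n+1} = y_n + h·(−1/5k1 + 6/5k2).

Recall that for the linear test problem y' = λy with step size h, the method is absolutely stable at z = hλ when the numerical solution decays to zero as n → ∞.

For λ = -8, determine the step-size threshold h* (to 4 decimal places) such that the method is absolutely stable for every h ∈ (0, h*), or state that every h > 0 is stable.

Test eqn y'=λy, z=hλ:
  k1=λy_n ⇒ h·k1=z·y_n;  k2=λ(1+3/5z)y_n ⇒ h·k2=z(1+3/5z)y_n
  y_{n+1}/y_n = 1 − 1/5z + 6/5z(1+3/5z) = 1 + z + 18/25z²
  R(z) = 1 + z + 18/25z².

Solve |R(x)|<1 on ℝ⁻.
x=-0.76: |R|=0.6559
R=1: x+18/25x²=0 ⇒ x=−25/18=-1.3889; min R=1−1/(4·18/25)=0.6528>−1
Confirm numerically:
  x=-1.070: |R|=0.75433 <1
  x=-0.584: |R|=0.66156 <1
  x=-0.563: |R|=0.66522 <1
  x=-1.883: |R|=1.66990 >1
  x=-1.761: |R|=1.47181 >1
  x=-1.414: |R|=1.02557 >1
Stable set (-1.3889, 0).

(-1.3889,0); λ=-8 ⇒ h* = (25/18)/8 = 0.1736.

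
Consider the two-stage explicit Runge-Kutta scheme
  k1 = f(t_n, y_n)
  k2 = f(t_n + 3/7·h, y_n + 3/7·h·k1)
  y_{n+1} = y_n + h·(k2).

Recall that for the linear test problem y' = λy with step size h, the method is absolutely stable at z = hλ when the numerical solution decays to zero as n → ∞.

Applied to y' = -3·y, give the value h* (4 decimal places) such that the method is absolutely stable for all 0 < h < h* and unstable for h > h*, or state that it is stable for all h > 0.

Test eqn y'=λy, z=hλ:
  k1=λy_n ⇒ h·k1=z·y_n;  k2=λ(1+3/7z)y_n ⇒ h·k2=z(1+3/7z)y_n
  y_{n+1}/y_n = 1 + z(1+3/7z) = 1 + z + 3/7z²
  Hence R(z) = 1 + z + 3/7z².

Need |R(x)|<1, x<0.
x=-1.39: |R|=0.4380
R=1: x+3/7x²=0 ⇒ x=−7/3=-2.3333; min R=1−1/(4·3/7)=0.4167>−1
Confirm numerically:
  x=-2.081: |R|=0.77495 <1
  x=-1.991: |R|=0.70789 <1
  x=-1.797: |R|=0.58695 <1
  x=-1.695: |R|=0.53630 <1
  x=-2.834: |R|=1.60810 >1
  x=-2.365: |R|=1.03210 >1
Stable set (-2.3333, 0).

(-2.3333,0); λ=-3 ⇒ h* = (7/3)/3 = 0.7778.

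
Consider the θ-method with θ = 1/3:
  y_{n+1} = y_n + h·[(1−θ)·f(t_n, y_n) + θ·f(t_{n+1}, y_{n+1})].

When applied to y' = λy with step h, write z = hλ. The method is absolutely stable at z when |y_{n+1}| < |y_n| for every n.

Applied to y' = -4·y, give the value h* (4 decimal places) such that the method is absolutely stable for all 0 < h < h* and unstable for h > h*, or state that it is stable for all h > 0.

(-6.0000,0); λ=-4 ⇒ h* = (6)/4 = 1.5000.

Test eqn y'=λy, z=hλ:
  y_{n+1} = y_n + z·[2/3·y_n + 1/3·y_{n+1}] ⇒ (1 − 1/3z)y_{n+1} = (1 + 2/3z)y_n
  ⇒ R(z) = (1 + 2/3z)/(1 − 1/3z).

Boundary: |R(x)|=1, x<0.
x=-1.62: |R|=0.0519
R=−1: 1+2/3x = −1+1/3x ⇒ -1/3x=2 ⇒ x=2/(-1/3)=-6.0000
Confirm numerically:
  x=-5.347: |R|=0.92177 <1
  x=-5.282: |R|=0.91331 <1
  x=-3.853: |R|=0.68671 <1
  x=-3.738: |R|=0.66429 <1
  x=-6.369: |R|=1.03939 >1
  x=-6.052: |R|=1.00574 >1
Stable set (-6.0000, 0).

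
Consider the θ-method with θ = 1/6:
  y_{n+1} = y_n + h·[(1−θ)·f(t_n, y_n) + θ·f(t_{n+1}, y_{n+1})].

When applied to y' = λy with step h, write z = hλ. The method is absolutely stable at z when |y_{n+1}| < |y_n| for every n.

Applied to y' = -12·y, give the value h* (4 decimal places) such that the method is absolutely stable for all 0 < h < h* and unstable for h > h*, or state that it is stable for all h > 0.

On y'=λy, z=hλ:
  y_{n+1} = y_n + z·[5/6·y_n + 1/6·y_{n+1}] ⇒ (1 − 1/6z)y_{n+1} = (1 + 5/6z)y_n
  ⇒ R(z) = (1 + 5/6z)/(1 − 1/6z).

Solve |R(x)|<1 on ℝ⁻.
x=-0.58: |R|=0.4711
R=−1: 1+5/6x = −1+1/6x ⇒ -2/3x=2 ⇒ x=2/(-2/3)=-3.0000
Confirm numerically:
  x=-2.231: |R|=0.62629 <1
  x=-2.192: |R|=0.60547 <1
  x=-2.044: |R|=0.52461 <1
  x=-3.486: |R|=1.20493 >1
  x=-3.468: |R|=1.19772 >1
  x=-3.143: |R|=1.06256 >1
So |R|<1 on (-3.0000, 0).

(-3.0000,0); λ=-12 ⇒ h* = (3)/12 = 0.2500.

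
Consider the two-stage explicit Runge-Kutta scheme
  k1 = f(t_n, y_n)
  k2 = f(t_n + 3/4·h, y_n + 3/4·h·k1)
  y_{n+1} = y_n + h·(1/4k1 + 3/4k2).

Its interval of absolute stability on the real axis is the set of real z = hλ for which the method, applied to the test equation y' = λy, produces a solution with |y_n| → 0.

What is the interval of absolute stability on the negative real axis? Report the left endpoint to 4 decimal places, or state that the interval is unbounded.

Test eqn y'=λy, z=hλ:
  k1=λy_n ⇒ h·k1=z·y_n;  k2=λ(1+3/4z)y_n ⇒ h·k2=z(1+3/4z)y_n
  y_{n+1}/y_n = 1 + 1/4z + 3/4z(1+3/4z) = 1 + z + 9/16z²
  ⇒ R(z) = 1 + z + 9/16z².

Solve |R(x)|<1 on ℝ⁻.
x=-1.1: |R|=0.5806
R=1: x+9/16x²=0 ⇒ x=−16/9=-1.7778; min R=1−1/(4·9/16)=0.5556>−1
Confirm numerically:
  x=-1.602: |R|=0.84160 <1
  x=-1.597: |R|=0.83761 <1
  x=-0.864: |R|=0.55590 <1
  x=-0.802: |R|=0.55980 <1
  x=-2.213: |R|=1.54177 >1
  x=-2.047: |R|=1.30999 >1
  x=-1.952: |R|=1.19130 >1
So |R|<1 on (-1.7778, 0).

(-1.7778, 0).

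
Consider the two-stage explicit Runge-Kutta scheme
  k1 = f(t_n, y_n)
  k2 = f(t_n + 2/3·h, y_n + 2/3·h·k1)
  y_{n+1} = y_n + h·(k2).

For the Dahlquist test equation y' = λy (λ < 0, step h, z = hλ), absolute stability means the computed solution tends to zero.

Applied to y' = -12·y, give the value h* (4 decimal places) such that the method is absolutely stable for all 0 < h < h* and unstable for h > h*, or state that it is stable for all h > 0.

(-1.5000,0); λ=-12 ⇒ h* = (3/2)/12 = 0.1250.

With y'=λy (z=hλ):
  k1=λy_n ⇒ h·k1=z·y_n;  k2=λ(1+2/3z)y_n ⇒ h·k2=z(1+2/3z)y_n
  y_{n+1}/y_n = 1 + z(1+2/3z) = 1 + z + 2/3z²
  so R(z) = 1 + z + 2/3z².

Find x<0 with |R(x)|<1.
x=-1.69: |R|=1.2141
R=1: x+2/3x²=0 ⇒ x=−3/2=-1.5000; min R=1−1/(4·2/3)=0.6250>−1
Confirm numerically:
  x=-1.447: |R|=0.94887 <1
  x=-1.437: |R|=0.93965 <1
  x=-0.657: |R|=0.63077 <1
  x=-1.817: |R|=1.38399 >1
  x=-1.704: |R|=1.23174 >1
  x=-1.698: |R|=1.22414 >1
So |R|<1 on (-1.5000, 0).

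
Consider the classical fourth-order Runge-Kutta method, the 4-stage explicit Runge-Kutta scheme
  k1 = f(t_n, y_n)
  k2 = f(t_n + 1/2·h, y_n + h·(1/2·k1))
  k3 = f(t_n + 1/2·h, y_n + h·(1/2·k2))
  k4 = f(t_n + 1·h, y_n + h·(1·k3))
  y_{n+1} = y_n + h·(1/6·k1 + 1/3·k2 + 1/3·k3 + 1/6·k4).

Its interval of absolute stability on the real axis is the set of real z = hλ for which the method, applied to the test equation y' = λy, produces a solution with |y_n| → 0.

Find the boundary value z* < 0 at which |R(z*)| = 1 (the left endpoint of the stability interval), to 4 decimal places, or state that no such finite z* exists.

left endpoint -2.7853.

With y'=λy (z=hλ):
  order 4, 4-stage ⇒ R(z)=1+z+z^2/2+z^3/6+z^4/24
  (e.g. R(-1.16)=0.32809, |R|=0.32809)

Solve |R(x)|<1 on ℝ⁻.
x=-1.16: |R|=0.3281
|R(-2.17)|=0.4053 |R(-1.97)|=0.3238 |R(-0.69)|=0.5027
Bisect:
  x_lo=-3.5385 |R|=2.8700  x_hi=-0.2484 |R|=0.7801
  mid=-1.89345 |R|=0.30330 →hi
  mid=-2.71598 |R|=0.90042 →hi
  mid=-3.12724 |R|=1.65042 →lo
  mid=-2.92161 |R|=1.22574 →lo
  mid=-2.81879 |R|=1.05169 →lo
  mid=-2.76739 |R|=0.97333 →hi
  mid=-2.79309 |R|=1.01182 →lo
  mid=-2.78024 |R|=0.99240 →hi
  mid=-2.78666 |R|=1.00207 →lo
  mid=-2.78345 |R|=0.99722 →hi
  ...
  [-2.78546,-2.78526] ⇒ x*=-2.7853
So |R|<1 on (-2.7853, 0).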